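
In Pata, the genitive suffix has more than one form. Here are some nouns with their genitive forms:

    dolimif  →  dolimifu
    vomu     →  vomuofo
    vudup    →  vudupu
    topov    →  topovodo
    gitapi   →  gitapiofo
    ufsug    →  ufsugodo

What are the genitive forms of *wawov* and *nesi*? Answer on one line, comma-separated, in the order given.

The pattern is voicing of the final sound: -u when the stem ends in a voiceless consonant (*dolimif*, *vudup*); -odo when the stem ends in a voiced consonant (*topov*, *ufsug*); -ofo when the stem ends in a vowel (*vomu*, *gitapi*).
*wawov* — final sound /v/ (a voiced consonant) → -odo → *wawovodo*.
Since the final sound of *nesi* is /i/ (a vowel), it takes -ofo, giving *nesiofo*.

wawovodo, nesiofo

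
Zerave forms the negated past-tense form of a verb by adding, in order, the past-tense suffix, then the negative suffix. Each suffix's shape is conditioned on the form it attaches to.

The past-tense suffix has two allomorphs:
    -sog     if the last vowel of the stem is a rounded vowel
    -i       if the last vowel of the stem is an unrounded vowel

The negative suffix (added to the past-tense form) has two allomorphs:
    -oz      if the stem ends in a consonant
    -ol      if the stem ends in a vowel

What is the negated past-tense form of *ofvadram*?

ofvadramiol

*ofvadram*: last vowel = /a/, an unrounded vowel → -i → *ofvadrami*.
The final sound of the past-tense form *ofvadrami* is /i/, which is a vowel, so the negative suffix is -ol, giving *ofvadramiol*.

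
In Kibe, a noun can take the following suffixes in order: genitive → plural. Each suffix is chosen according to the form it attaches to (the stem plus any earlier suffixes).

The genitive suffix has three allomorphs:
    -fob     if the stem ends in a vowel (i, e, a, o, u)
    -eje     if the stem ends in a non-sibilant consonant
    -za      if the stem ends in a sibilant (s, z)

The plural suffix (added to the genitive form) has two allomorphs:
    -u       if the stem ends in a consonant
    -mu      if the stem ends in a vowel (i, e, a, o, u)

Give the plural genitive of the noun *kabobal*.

*kabobal*: final sound = /l/, a non-sibilant consonant → -eje → *kabobaleje*.
Since the final sound of the genitive form *kabobaleje* is /e/ (a vowel), it takes -mu, giving *kabobalejemu*.

kabobalejemu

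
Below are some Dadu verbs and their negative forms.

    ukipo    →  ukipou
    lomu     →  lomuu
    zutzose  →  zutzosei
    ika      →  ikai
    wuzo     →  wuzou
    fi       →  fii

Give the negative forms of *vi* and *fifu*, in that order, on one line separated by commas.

vii, fifuu

Looking at the last vowel of each stem: -u when the last vowel of the stem is a rounded vowel (*ukipo*, *lomu*, *wuzo*); -i when the last vowel of the stem is an unrounded vowel (*zutzose*, *ika*, *fi*).
Since the last vowel of *vi* is /i/ (an unrounded vowel), it takes -i, giving *vii*.
The last vowel of *fifu* is /u/, which is a rounded vowel, so the suffix is -u, giving *fifuu*.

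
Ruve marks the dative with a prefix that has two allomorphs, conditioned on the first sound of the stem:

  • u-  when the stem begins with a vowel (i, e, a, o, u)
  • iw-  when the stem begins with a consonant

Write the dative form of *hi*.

iwhi

Since the first sound of *hi* is /h/ (a consonant), it takes iw-, giving *iwhi*.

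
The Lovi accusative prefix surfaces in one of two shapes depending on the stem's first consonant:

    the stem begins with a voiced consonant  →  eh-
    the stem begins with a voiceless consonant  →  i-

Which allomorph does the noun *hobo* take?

*hobo*: first consonant = /h/, voiceless → i-.

i-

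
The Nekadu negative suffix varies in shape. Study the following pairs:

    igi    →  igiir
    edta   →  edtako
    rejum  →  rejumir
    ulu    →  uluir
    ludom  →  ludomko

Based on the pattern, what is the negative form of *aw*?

The alternation tracks the last vowel of the stem — -ir when the last vowel of the stem is a high vowel (*igi*, *rejum*, *ulu*); -ko when the last vowel of the stem is a non-high vowel (*edta*, *ludom*).
The last vowel of *aw* is /a/, which is a non-high vowel, so the suffix is -ko, giving *awko*.

awko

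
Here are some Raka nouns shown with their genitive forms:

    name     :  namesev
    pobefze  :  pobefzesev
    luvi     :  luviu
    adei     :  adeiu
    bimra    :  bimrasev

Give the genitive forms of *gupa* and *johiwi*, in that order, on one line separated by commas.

gupasev, johiwiu

The suffix is conditioned by the last vowel: -u when the last vowel of the stem is a high vowel (*luvi*, *adei*); -sev when the last vowel of the stem is a non-high vowel (*name*, *pobefze*, *bimra*).
*gupa* — last vowel /a/ (a non-high vowel) → -sev → *gupasev*.
The last vowel of *johiwi* is /i/, which is a high vowel, so the suffix is -u, giving *johiwiu*.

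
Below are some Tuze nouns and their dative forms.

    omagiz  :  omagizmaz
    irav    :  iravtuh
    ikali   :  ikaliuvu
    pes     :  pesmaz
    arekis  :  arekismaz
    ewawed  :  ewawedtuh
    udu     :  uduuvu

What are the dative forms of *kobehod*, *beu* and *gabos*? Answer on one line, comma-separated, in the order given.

The alternation tracks the final sound of the stem — -maz when the stem ends in a sibilant (*omagiz*, *pes*, *arekis*); -tuh when the stem ends in a non-sibilant consonant (*irav*, *ewawed*); -uvu when the stem ends in a vowel (*ikali*, *udu*).
*kobehod* — final sound /d/ (a non-sibilant consonant) → -tuh → *kobehodtuh*.
Since the final sound of *beu* is /u/ (a vowel), it takes -uvu, giving *beuuvu*.
Since the final sound of *gabos* is /s/ (a sibilant), it takes -maz, giving *gabosmaz*.

kobehodtuh, beuuvu, gabosmaz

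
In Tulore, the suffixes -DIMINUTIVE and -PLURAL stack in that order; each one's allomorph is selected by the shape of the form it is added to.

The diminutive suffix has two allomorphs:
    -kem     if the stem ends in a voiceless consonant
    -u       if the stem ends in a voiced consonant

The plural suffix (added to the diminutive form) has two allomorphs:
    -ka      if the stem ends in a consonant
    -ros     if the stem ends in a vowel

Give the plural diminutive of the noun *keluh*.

keluhkemka

*keluh*: final consonant = /h/, voiceless → -kem → *keluhkem*.
The diminutive form *keluhkem*: final sound = /m/, a consonant → -ka → *keluhkemka*.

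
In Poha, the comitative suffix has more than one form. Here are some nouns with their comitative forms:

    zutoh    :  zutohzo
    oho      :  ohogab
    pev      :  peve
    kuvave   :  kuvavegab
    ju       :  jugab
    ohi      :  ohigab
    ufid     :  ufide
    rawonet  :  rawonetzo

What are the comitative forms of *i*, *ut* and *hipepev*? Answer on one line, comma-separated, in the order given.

The suffix is conditioned by the final sound: -zo when the stem ends in a voiceless consonant (*zutoh*, *rawonet*); -e when the stem ends in a voiced consonant (*pev*, *ufid*); -gab when the stem ends in a vowel (*oho*, *kuvave*, *ju*, *ohi*).
*i* — final sound /i/ (a vowel) → -gab → *igab*.
*ut*: final sound = /t/, a voiceless consonant → -zo → *utzo*.
Since the final sound of *hipepev* is /v/ (a voiced consonant), it takes -e, giving *hipepeve*.

igab, utzo, hipepeve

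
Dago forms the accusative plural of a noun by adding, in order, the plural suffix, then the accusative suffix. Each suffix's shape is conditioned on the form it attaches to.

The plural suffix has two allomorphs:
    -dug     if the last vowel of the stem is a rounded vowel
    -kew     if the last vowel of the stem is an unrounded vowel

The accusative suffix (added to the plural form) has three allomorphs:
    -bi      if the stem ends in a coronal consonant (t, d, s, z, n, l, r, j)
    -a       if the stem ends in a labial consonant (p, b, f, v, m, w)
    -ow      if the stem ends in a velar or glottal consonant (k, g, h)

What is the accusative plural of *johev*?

johevkewa

*johev* — last vowel /e/ (an unrounded vowel) → -kew → *johevkew*.
The plural form *johevkew* — final consonant /w/ (labial) → -a → *johevkewa*.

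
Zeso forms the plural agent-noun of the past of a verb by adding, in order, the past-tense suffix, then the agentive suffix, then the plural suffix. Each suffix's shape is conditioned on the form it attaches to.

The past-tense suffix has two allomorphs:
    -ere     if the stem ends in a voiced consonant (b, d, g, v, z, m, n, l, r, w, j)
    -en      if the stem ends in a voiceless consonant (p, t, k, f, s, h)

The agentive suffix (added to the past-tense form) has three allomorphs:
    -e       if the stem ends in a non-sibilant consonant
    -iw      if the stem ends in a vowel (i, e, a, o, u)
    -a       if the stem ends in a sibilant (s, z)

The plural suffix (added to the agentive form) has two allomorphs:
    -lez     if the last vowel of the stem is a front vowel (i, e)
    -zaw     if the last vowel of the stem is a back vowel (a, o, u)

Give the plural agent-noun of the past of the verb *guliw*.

Since the final consonant of *guliw* is /w/ (voiced), it takes -ere, giving *guliwere*.
Since the final sound of the past-tense form *guliwere* is /e/ (a vowel), it takes -iw, giving *guliwereiw*.
Since the last vowel of the agentive form *guliwereiw* is /i/ (a front vowel), it takes -lez, giving *guliwereiwlez*.

guliwereiwlez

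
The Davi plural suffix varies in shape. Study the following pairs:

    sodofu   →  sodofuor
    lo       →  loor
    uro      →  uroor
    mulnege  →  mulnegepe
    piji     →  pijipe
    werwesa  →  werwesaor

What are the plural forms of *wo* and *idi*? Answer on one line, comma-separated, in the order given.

woor, idipe

The alternation tracks the last vowel of the stem — -pe when the last vowel of the stem is a front vowel (*mulnege*, *piji*); -or when the last vowel of the stem is a back vowel (*sodofu*, *lo*, *uro*, *werwesa*).
The last vowel of *wo* is /o/, which is a back vowel, so the suffix is -or, giving *woor*.
*idi* — last vowel /i/ (a front vowel) → -pe → *idipe*.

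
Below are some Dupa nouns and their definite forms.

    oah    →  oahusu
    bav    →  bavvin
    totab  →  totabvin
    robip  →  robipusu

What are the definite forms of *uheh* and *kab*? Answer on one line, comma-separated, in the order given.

uhehusu, kabvin

The suffix is conditioned by the final consonant: -usu when the stem ends in a voiceless consonant (*oah*, *robip*); -vin when the stem ends in a voiced consonant (*bav*, *totab*).
*uheh* — final consonant /h/ (voiceless) → -usu → *uhehusu*.
Since the final consonant of *kab* is /b/ (voiced), it takes -vin, giving *kabvin*.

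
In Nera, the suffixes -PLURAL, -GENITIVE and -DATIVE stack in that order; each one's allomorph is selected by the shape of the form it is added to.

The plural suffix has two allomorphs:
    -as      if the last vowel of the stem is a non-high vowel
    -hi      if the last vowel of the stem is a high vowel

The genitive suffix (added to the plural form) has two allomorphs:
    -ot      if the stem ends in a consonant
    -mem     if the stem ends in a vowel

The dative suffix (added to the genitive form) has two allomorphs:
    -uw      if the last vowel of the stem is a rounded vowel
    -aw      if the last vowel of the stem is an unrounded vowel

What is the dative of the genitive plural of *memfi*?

Since the last vowel of *memfi* is /i/ (a high vowel), it takes -hi, giving *memfihi*.
The plural form *memfihi* — final sound /i/ (a vowel) → -mem → *memfihimem*.
Since the last vowel of the genitive form *memfihimem* is /e/ (an unrounded vowel), it takes -aw, giving *memfihimemaw*.

memfihimemaw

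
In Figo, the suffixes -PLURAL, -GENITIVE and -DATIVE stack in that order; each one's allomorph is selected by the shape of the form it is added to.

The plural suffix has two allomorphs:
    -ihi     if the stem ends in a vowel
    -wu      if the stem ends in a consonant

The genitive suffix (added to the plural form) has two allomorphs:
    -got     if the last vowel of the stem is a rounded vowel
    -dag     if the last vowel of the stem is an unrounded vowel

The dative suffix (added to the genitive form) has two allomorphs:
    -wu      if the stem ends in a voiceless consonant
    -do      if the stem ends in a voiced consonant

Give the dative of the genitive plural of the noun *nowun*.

*nowun*: final sound = /n/, a consonant → -wu → *nowunwu*.
The last vowel of the plural form *nowunwu* is /u/, which is a rounded vowel, so the genitive suffix is -got, giving *nowunwugot*.
Since the final consonant of the genitive form *nowunwugot* is /t/ (voiceless), it takes -wu, giving *nowunwugotwu*.

nowunwugotwu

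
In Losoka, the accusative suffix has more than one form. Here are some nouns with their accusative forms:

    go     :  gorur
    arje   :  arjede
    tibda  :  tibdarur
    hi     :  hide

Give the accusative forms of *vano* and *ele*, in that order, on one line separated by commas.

The suffix is conditioned by the last vowel: -de when the last vowel of the stem is a front vowel (*arje*, *hi*); -rur when the last vowel of the stem is a back vowel (*go*, *tibda*).
The last vowel of *vano* is /o/, which is a back vowel, so the suffix is -rur, giving *vanorur*.
The last vowel of *ele* is /e/, which is a front vowel, so the suffix is -de, giving *elede*.

vanorur, elede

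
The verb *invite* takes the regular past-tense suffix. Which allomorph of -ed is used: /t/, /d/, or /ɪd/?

The stem *invite* ends in /t/ or /d/.
The -ed suffix is realized as /ɪd/ after /t, d/; as /t/ after other voiceless consonants; and as /d/ after other voiced sounds.
So -ed on *invite* is pronounced /ɪd/.

/ɪd/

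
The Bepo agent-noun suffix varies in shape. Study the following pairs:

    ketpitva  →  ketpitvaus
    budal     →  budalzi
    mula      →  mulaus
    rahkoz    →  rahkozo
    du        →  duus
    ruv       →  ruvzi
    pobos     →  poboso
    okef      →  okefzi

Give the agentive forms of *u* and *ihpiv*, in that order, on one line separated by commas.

uus, ihpivzi

Looking at the final sound of each stem: -o when the stem ends in a sibilant (*rahkoz*, *pobos*); -zi when the stem ends in a non-sibilant consonant (*budal*, *ruv*, *okef*); -us when the stem ends in a vowel (*ketpitva*, *mula*, *du*).
The final sound of *u* is /u/, which is a vowel, so the suffix is -us, giving *uus*.
The final sound of *ihpiv* is /v/, which is a non-sibilant consonant, so the suffix is -zi, giving *ihpivzi*.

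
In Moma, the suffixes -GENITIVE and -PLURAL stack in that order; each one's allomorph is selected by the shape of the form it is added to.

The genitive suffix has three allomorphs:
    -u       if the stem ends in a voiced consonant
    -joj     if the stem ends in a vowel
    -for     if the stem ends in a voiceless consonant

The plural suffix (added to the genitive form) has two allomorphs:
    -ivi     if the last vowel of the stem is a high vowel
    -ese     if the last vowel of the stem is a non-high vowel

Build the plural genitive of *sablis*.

Since the final sound of *sablis* is /s/ (a voiceless consonant), it takes -for, giving *sablisfor*.
Since the last vowel of the genitive form *sablisfor* is /o/ (a non-high vowel), it takes -ese, giving *sablisforese*.

sablisforese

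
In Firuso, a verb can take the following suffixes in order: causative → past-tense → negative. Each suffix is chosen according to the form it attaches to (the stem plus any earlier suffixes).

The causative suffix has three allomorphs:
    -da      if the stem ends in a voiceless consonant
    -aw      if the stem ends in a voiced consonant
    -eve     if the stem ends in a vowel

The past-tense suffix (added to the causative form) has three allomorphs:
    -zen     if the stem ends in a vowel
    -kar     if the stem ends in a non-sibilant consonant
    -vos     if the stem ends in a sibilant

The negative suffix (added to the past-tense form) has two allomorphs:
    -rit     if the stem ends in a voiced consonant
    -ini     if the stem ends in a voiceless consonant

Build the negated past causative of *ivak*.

Since the final sound of *ivak* is /k/ (a voiceless consonant), it takes -da, giving *ivakda*.
The final sound of the causative form *ivakda* is /a/, which is a vowel, so the past-tense suffix is -zen, giving *ivakdazen*.
The past-tense form *ivakdazen* — final consonant /n/ (voiced) → -rit → *ivakdazenrit*.

ivakdazenrit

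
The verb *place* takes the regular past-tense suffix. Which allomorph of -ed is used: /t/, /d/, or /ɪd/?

The stem *place* ends in a voiceless consonant other than /t/.
The -ed suffix is realized as /ɪd/ after /t, d/; as /t/ after other voiceless consonants; and as /d/ after other voiced sounds.
So -ed on *place* is pronounced /t/.

/t/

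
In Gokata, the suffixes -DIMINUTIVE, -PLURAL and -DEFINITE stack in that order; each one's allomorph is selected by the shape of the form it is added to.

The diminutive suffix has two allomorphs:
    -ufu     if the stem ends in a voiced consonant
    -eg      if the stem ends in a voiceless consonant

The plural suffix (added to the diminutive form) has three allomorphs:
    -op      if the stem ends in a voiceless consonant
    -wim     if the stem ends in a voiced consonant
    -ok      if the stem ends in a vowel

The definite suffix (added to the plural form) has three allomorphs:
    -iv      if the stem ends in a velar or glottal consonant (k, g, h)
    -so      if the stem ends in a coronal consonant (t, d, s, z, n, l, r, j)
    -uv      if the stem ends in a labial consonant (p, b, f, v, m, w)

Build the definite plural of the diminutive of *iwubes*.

*iwubes* — final consonant /s/ (voiceless) → -eg → *iwubeseg*.
The diminutive form *iwubeseg* — final sound /g/ (a voiced consonant) → -wim → *iwubesegwim*.
The plural form *iwubesegwim*: final consonant = /m/, labial → -uv → *iwubesegwimuv*.

iwubesegwimuv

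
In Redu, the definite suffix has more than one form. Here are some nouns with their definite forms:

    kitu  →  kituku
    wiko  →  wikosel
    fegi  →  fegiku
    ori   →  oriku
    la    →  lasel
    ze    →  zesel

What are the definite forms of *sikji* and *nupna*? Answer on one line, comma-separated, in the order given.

sikjiku, nupnasel

The pattern is height harmony: -ku when the last vowel of the stem is a high vowel (*kitu*, *fegi*, *ori*); -sel when the last vowel of the stem is a non-high vowel (*wiko*, *la*, *ze*).
*sikji*: last vowel = /i/, a high vowel → -ku → *sikjiku*.
*nupna*: last vowel = /a/, a non-high vowel → -sel → *nupnasel*.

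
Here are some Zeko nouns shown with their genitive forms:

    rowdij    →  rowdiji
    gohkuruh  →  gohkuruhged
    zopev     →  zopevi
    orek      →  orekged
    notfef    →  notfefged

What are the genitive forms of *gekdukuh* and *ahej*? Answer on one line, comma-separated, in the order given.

gekdukuhged, aheji

The pattern is voicing of the final consonant: -ged when the stem ends in a voiceless consonant (*gohkuruh*, *orek*, *notfef*); -i when the stem ends in a voiced consonant (*rowdij*, *zopev*).
*gekdukuh* — final consonant /h/ (voiceless) → -ged → *gekdukuhged*.
*ahej*: final consonant = /j/, voiced → -i → *aheji*.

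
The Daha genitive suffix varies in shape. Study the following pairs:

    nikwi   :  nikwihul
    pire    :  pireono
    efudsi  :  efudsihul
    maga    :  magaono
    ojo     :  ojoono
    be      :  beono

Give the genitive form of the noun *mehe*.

meheono

The suffix is conditioned by the last vowel: -hul when the last vowel of the stem is a high vowel (*nikwi*, *efudsi*); -ono when the last vowel of the stem is a non-high vowel (*pire*, *maga*, *ojo*, *be*).
The last vowel of *mehe* is /e/, which is a non-high vowel, so the suffix is -ono, giving *meheono*.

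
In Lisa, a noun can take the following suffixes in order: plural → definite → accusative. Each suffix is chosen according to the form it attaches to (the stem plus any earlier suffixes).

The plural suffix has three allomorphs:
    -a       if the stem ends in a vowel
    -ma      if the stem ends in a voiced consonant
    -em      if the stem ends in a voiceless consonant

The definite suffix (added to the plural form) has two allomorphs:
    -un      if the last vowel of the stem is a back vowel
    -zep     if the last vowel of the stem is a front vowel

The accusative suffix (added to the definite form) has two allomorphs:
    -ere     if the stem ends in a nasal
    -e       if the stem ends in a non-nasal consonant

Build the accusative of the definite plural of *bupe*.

*bupe*: final sound = /e/, a vowel → -a → *bupea*.
The plural form *bupea*: last vowel = /a/, a back vowel → -un → *bupeaun*.
The final consonant of the definite form *bupeaun* is /n/, which is a nasal, so the accusative suffix is -ere, giving *bupeaunere*.

bupeaunere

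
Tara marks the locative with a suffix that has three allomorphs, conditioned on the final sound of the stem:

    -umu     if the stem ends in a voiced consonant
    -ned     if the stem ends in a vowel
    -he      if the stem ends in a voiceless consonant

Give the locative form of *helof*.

Since the final sound of *helof* is /f/ (a voiceless consonant), it takes -he, giving *helofhe*.

helofhe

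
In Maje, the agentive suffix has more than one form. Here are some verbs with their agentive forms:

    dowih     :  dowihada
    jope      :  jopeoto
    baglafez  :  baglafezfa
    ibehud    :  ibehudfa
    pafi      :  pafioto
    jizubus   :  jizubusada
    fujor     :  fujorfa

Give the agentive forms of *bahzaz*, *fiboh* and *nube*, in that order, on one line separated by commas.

bahzazfa, fibohada, nubeoto

The suffix is conditioned by the final sound: -ada when the stem ends in a voiceless consonant (*dowih*, *jizubus*); -fa when the stem ends in a voiced consonant (*baglafez*, *ibehud*, *fujor*); -oto when the stem ends in a vowel (*jope*, *pafi*).
Since the final sound of *bahzaz* is /z/ (a voiced consonant), it takes -fa, giving *bahzazfa*.
*fiboh* — final sound /h/ (a voiceless consonant) → -ada → *fibohada*.
Since the final sound of *nube* is /e/ (a vowel), it takes -oto, giving *nubeoto*.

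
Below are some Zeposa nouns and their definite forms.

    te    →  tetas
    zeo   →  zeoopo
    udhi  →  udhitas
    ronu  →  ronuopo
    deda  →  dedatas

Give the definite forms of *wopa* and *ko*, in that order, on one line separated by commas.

wopatas, koopo

The suffix is conditioned by the last vowel: -opo when the last vowel of the stem is a rounded vowel (*zeo*, *ronu*); -tas when the last vowel of the stem is an unrounded vowel (*te*, *udhi*, *deda*).
Since the last vowel of *wopa* is /a/ (an unrounded vowel), it takes -tas, giving *wopatas*.
The last vowel of *ko* is /o/, which is a rounded vowel, so the suffix is -opo, giving *koopo*.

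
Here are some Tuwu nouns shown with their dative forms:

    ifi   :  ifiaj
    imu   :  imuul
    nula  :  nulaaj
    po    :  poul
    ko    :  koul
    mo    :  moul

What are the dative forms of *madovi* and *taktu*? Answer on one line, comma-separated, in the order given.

madoviaj, taktuul

The alternation tracks the last vowel of the stem — -ul when the last vowel of the stem is a rounded vowel (*imu*, *po*, *ko*, *mo*); -aj when the last vowel of the stem is an unrounded vowel (*ifi*, *nula*).
*madovi* — last vowel /i/ (an unrounded vowel) → -aj → *madoviaj*.
The last vowel of *taktu* is /u/, which is a rounded vowel, so the suffix is -ul, giving *taktuul*.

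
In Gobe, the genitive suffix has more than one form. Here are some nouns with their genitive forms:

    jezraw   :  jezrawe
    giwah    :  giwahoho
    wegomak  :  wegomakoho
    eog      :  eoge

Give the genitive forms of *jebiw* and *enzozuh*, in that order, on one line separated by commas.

The alternation tracks the final consonant of the stem — -oho when the stem ends in a voiceless consonant (*giwah*, *wegomak*); -e when the stem ends in a voiced consonant (*jezraw*, *eog*).
The final consonant of *jebiw* is /w/, which is voiced, so the suffix is -e, giving *jebiwe*.
*enzozuh*: final consonant = /h/, voiceless → -oho → *enzozuhoho*.

jebiwe, enzozuhoho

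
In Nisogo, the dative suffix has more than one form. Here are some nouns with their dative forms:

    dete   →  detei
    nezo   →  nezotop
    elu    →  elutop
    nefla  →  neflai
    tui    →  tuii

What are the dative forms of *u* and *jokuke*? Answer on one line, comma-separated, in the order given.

utop, jokukei

Looking at the last vowel of each stem: -top when the last vowel of the stem is a rounded vowel (*nezo*, *elu*); -i when the last vowel of the stem is an unrounded vowel (*dete*, *nefla*, *tui*).
*u*: last vowel = /u/, a rounded vowel → -top → *utop*.
Since the last vowel of *jokuke* is /e/ (an unrounded vowel), it takes -i, giving *jokukei*.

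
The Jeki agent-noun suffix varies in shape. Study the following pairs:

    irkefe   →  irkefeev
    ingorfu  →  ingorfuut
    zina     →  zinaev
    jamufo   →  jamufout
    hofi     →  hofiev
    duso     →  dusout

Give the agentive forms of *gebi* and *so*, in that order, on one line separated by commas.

gebiev, sout

The alternation tracks the last vowel of the stem — -ut when the last vowel of the stem is a rounded vowel (*ingorfu*, *jamufo*, *duso*); -ev when the last vowel of the stem is an unrounded vowel (*irkefe*, *zina*, *hofi*).
The last vowel of *gebi* is /i/, which is an unrounded vowel, so the suffix is -ev, giving *gebiev*.
*so* — last vowel /o/ (a rounded vowel) → -ut → *sout*.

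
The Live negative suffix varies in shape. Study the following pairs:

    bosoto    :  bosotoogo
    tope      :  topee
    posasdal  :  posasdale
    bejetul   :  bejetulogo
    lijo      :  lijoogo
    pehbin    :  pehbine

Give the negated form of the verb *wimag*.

wimage

The suffix is conditioned by the last vowel: -ogo when the last vowel of the stem is a rounded vowel (*bosoto*, *bejetul*, *lijo*); -e when the last vowel of the stem is an unrounded vowel (*tope*, *posasdal*, *pehbin*).
The last vowel of *wimag* is /a/, which is an unrounded vowel, so the suffix is -e, giving *wimage*.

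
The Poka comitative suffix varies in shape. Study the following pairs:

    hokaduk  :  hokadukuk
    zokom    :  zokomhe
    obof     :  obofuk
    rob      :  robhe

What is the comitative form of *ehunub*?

ehunubhe

Looking at the final consonant of each stem: -uk when the stem ends in a voiceless consonant (*hokaduk*, *obof*); -he when the stem ends in a voiced consonant (*zokom*, *rob*).
*ehunub* — final consonant /b/ (voiced) → -he → *ehunubhe*.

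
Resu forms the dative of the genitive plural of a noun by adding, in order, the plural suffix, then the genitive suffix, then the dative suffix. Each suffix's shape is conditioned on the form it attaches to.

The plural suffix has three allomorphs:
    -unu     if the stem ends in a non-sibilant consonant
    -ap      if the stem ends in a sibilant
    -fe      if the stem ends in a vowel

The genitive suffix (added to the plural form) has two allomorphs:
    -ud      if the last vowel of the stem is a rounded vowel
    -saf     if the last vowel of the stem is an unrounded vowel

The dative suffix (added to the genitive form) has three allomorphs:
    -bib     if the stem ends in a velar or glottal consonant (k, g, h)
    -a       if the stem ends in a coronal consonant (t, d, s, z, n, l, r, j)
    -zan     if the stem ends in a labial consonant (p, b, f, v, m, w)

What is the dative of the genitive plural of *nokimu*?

nokimufesafzan

*nokimu*: final sound = /u/, a vowel → -fe → *nokimufe*.
Since the last vowel of the plural form *nokimufe* is /e/ (an unrounded vowel), it takes -saf, giving *nokimufesaf*.
The final consonant of the genitive form *nokimufesaf* is /f/, which is labial, so the dative suffix is -zan, giving *nokimufesafzan*.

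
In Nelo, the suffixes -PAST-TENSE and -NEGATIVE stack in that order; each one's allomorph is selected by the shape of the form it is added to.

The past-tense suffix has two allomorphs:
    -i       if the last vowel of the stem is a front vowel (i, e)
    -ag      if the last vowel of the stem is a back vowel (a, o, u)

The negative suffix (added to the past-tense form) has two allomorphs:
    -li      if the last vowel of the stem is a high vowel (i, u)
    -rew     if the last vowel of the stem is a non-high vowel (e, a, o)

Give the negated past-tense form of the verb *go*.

goagrew

*go*: last vowel = /o/, a back vowel → -ag → *goag*.
The past-tense form *goag* — last vowel /a/ (a non-high vowel) → -rew → *goagrew*.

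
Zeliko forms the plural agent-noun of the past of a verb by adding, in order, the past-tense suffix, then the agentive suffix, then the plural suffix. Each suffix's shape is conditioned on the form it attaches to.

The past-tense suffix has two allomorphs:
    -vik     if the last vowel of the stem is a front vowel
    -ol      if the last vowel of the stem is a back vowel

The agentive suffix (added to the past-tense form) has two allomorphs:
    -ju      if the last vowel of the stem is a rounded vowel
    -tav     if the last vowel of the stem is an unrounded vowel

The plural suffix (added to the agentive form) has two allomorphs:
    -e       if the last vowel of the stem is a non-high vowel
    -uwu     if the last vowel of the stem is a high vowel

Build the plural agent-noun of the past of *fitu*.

fituoljuuwu

The last vowel of *fitu* is /u/, which is a back vowel, so the past-tense suffix is -ol, giving *fituol*.
The past-tense form *fituol* — last vowel /o/ (a rounded vowel) → -ju → *fituolju*.
Since the last vowel of the agentive form *fituolju* is /u/ (a high vowel), it takes -uwu, giving *fituoljuuwu*.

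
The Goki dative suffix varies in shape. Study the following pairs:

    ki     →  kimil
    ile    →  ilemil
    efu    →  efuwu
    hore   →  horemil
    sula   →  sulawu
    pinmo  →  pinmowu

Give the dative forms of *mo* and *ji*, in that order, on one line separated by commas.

mowu, jimil

Looking at the last vowel of each stem: -mil when the last vowel of the stem is a front vowel (*ki*, *ile*, *hore*); -wu when the last vowel of the stem is a back vowel (*efu*, *sula*, *pinmo*).
*mo*: last vowel = /o/, a back vowel → -wu → *mowu*.
*ji* — last vowel /i/ (a front vowel) → -mil → *jimil*.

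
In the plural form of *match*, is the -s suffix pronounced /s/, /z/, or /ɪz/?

The stem *match* ends in a sibilant (/s, z, ʃ, ʒ, tʃ, dʒ/).
The plural suffix surfaces as /ɪz/ after sibilants, /s/ after other voiceless consonants, and /z/ after other voiced sounds.
So the plural -s on *match* is pronounced /ɪz/.

/ɪz/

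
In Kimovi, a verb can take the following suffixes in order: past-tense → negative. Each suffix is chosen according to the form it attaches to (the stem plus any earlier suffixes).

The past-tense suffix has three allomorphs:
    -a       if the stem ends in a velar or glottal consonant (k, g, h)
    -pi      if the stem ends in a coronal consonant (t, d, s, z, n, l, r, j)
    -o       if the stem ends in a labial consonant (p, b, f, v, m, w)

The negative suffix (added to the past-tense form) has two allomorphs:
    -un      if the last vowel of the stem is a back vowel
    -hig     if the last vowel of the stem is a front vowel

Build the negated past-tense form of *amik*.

The final consonant of *amik* is /k/, which is velar/glottal, so the past-tense suffix is -a, giving *amika*.
The past-tense form *amika* — last vowel /a/ (a back vowel) → -un → *amikaun*.

amikaun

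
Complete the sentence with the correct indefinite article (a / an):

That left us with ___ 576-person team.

a

The indefinite article is chosen by the initial *sound* of the following word, not its spelling.
The number *576* is spoken "five hundred …", beginning with /faɪv/ — a consonant sound.
So the article is *a*: That left us with a 576-person team.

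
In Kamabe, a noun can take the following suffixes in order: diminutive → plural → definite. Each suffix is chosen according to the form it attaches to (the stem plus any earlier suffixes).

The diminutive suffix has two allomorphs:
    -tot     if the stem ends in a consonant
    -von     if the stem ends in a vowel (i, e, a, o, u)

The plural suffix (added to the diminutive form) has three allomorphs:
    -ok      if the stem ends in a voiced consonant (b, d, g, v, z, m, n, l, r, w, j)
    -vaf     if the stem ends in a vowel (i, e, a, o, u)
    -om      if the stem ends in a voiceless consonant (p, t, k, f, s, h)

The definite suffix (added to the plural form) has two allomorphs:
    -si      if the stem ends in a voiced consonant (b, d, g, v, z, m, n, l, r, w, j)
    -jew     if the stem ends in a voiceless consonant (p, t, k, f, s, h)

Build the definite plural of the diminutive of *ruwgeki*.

The final sound of *ruwgeki* is /i/, which is a vowel, so the diminutive suffix is -von, giving *ruwgekivon*.
Since the final sound of the diminutive form *ruwgekivon* is /n/ (a voiced consonant), it takes -ok, giving *ruwgekivonok*.
The plural form *ruwgekivonok* — final consonant /k/ (voiceless) → -jew → *ruwgekivonokjew*.

ruwgekivonokjew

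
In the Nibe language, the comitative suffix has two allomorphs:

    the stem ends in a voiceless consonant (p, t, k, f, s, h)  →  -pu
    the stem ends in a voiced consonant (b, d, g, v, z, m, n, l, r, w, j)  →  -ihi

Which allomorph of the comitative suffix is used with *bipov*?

Since the final consonant of *bipov* is /v/ (voiced), it takes -ihi.

-ihi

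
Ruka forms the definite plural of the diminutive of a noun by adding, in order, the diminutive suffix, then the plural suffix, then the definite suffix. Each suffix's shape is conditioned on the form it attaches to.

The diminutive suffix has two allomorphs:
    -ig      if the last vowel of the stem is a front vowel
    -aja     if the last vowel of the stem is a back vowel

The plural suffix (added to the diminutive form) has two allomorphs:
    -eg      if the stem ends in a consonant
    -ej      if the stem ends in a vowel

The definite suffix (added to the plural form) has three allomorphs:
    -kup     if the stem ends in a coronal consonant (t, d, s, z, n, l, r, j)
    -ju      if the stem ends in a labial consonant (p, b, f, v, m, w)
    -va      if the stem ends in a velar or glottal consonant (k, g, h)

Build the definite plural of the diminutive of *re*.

reigegva

The last vowel of *re* is /e/, which is a front vowel, so the diminutive suffix is -ig, giving *reig*.
The final sound of the diminutive form *reig* is /g/, which is a consonant, so the plural suffix is -eg, giving *reigeg*.
The plural form *reigeg* — final consonant /g/ (velar/glottal) → -va → *reigegva*.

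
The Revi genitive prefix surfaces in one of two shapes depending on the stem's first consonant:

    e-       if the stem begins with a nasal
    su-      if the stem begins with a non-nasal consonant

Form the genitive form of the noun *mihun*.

emihun

*mihun* — first consonant /m/ (a nasal) → e- → *emihun*.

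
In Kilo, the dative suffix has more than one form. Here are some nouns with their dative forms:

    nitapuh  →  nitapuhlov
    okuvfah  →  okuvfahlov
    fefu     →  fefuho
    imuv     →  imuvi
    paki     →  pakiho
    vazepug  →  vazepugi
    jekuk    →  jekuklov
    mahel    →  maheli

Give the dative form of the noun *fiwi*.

fiwiho

Looking at the final sound of each stem: -lov when the stem ends in a voiceless consonant (*nitapuh*, *okuvfah*, *jekuk*); -i when the stem ends in a voiced consonant (*imuv*, *vazepug*, *mahel*); -ho when the stem ends in a vowel (*fefu*, *paki*).
Since the final sound of *fiwi* is /i/ (a vowel), it takes -ho, giving *fiwiho*.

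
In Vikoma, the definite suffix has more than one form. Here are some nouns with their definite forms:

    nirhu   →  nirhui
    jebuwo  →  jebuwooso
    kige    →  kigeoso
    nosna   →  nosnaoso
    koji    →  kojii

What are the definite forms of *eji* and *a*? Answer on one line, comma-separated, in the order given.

The suffix is conditioned by the last vowel: -i when the last vowel of the stem is a high vowel (*nirhu*, *koji*); -oso when the last vowel of the stem is a non-high vowel (*jebuwo*, *kige*, *nosna*).
*eji*: last vowel = /i/, a high vowel → -i → *ejii*.
Since the last vowel of *a* is /a/ (a non-high vowel), it takes -oso, giving *aoso*.

ejii, aoso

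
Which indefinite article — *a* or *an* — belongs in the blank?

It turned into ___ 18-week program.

The indefinite article is chosen by the initial *sound* of the following word, not its spelling.
The number *18* is spoken "eighteen", beginning with /ˌeɪˈtiːn/ — a vowel sound.
So the article is *an*: It turned into an 18-week program.

an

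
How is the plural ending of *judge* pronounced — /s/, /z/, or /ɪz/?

The stem *judge* ends in a sibilant (/s, z, ʃ, ʒ, tʃ, dʒ/).
The plural suffix surfaces as /ɪz/ after sibilants, /s/ after other voiceless consonants, and /z/ after other voiced sounds.
So the plural -s on *judge* is pronounced /ɪz/.

/ɪz/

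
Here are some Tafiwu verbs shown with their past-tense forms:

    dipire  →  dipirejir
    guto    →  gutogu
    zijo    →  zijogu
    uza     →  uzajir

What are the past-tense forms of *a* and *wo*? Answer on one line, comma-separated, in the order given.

The suffix is conditioned by the last vowel: -gu when the last vowel of the stem is a rounded vowel (*guto*, *zijo*); -jir when the last vowel of the stem is an unrounded vowel (*dipire*, *uza*).
Since the last vowel of *a* is /a/ (an unrounded vowel), it takes -jir, giving *ajir*.
Since the last vowel of *wo* is /o/ (a rounded vowel), it takes -gu, giving *wogu*.

ajir, wogu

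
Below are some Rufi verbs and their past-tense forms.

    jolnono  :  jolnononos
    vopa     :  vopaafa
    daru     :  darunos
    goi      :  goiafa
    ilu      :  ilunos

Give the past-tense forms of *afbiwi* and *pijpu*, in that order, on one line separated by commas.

The suffix is conditioned by the last vowel: -nos when the last vowel of the stem is a rounded vowel (*jolnono*, *daru*, *ilu*); -afa when the last vowel of the stem is an unrounded vowel (*vopa*, *goi*).
*afbiwi* — last vowel /i/ (an unrounded vowel) → -afa → *afbiwiafa*.
*pijpu* — last vowel /u/ (a rounded vowel) → -nos → *pijpunos*.

afbiwiafa, pijpunos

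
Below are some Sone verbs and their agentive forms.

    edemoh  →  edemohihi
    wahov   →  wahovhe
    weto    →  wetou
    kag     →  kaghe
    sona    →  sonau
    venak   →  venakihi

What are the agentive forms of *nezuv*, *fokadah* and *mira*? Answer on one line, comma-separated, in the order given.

nezuvhe, fokadahihi, mirau

The suffix is conditioned by the final sound: -ihi when the stem ends in a voiceless consonant (*edemoh*, *venak*); -he when the stem ends in a voiced consonant (*wahov*, *kag*); -u when the stem ends in a vowel (*weto*, *sona*).
*nezuv*: final sound = /v/, a voiced consonant → -he → *nezuvhe*.
The final sound of *fokadah* is /h/, which is a voiceless consonant, so the suffix is -ihi, giving *fokadahihi*.
*mira* — final sound /a/ (a vowel) → -u → *mirau*.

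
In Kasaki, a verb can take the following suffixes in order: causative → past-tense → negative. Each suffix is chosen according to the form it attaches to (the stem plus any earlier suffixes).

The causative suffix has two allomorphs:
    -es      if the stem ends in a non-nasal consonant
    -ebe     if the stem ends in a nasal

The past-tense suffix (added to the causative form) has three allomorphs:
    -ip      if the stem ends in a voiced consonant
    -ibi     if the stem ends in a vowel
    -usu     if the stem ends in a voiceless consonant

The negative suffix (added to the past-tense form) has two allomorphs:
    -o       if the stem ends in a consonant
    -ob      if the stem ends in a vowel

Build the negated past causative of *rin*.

*rin* — final consonant /n/ (a nasal) → -ebe → *rinebe*.
Since the final sound of the causative form *rinebe* is /e/ (a vowel), it takes -ibi, giving *rinebeibi*.
The final sound of the past-tense form *rinebeibi* is /i/, which is a vowel, so the negative suffix is -ob, giving *rinebeibiob*.

rinebeibiob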